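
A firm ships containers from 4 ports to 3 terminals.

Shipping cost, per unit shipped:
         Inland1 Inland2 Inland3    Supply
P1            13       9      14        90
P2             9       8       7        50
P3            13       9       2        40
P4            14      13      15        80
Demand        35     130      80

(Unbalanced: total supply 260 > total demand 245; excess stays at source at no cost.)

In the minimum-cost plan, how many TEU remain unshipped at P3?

An optimal plan:
  P1–Inland2: 90 TEU
  P2–Inland1: 10 TEU
  P2–Inland3: 40 TEU
  P3–Inland3: 40 TEU
  P4–Inland1: 25 TEU
  P4–Inland2: 40 TEU
Total cost = 2130.
P3 ships 40 of its 40, leaving 0.

0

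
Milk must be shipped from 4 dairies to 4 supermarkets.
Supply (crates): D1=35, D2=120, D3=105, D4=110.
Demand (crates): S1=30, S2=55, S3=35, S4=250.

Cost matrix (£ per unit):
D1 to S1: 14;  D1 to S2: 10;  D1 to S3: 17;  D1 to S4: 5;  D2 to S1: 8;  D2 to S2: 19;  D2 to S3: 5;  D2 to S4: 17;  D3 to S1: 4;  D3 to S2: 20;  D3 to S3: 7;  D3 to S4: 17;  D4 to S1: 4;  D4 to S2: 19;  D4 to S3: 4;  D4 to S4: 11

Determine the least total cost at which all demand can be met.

4510

Optimal allocation:
  D1 to S4: 35 × £5 = £175
  D2 to S2: 55 × £19 = £1045
  D2 to S3: 35 × £5 = £175
  D2 to S4: 30 × £17 = £510
  D3 to S1: 30 × £4 = £120
  D3 to S4: 75 × £17 = £1275
  D4 to S4: 110 × £11 = £1210
Total = 175 + 1045 + 175 + 510 + 120 + 1275 + 1210 = £4510.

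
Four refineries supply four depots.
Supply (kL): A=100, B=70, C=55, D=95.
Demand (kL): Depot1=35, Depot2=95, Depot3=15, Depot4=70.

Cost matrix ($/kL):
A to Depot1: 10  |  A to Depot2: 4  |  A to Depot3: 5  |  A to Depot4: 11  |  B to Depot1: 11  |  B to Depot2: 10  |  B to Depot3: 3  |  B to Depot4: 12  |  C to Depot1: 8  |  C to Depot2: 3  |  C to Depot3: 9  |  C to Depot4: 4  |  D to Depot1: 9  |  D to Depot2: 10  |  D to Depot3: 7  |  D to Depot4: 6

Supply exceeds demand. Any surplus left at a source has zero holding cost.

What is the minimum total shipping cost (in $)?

1050

One minimum-cost allocation:
  A to Depot2: 95 × $4 = $380
  B to Depot3: 15 × $3 = $45
  C to Depot4: 55 × $4 = $220
  D to Depot1: 35 × $9 = $315
  D to Depot4: 15 × $6 = $90
Total = 380 + 45 + 220 + 315 + 90 = $1050.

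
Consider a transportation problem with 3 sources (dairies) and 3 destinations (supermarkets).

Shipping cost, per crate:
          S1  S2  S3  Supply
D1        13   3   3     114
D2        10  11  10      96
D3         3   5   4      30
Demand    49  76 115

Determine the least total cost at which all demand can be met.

1392

Optimal allocation:
  D1->S2: 76 × 3 = 228
  D1->S3: 38 × 3 = 114
  D2->S1: 19 × 10 = 190
  D2->S3: 77 × 10 = 770
  D3->S1: 30 × 3 = 90
Total = 228 + 114 + 190 + 770 + 90 = 1392.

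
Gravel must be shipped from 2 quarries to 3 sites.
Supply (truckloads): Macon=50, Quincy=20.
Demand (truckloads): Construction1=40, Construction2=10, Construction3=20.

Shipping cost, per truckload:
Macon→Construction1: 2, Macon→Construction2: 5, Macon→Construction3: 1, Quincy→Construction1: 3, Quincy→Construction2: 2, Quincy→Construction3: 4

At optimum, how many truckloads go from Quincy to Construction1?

The minimum-cost plan:
  Macon–Construction1: 30 × 2 = 60
  Macon–Construction3: 20 × 1 = 20
  Quincy–Construction1: 10 × 3 = 30
  Quincy–Construction2: 10 × 2 = 20
Total cost = 130.
So Quincy→Construction1 carries 10 truckloads.

10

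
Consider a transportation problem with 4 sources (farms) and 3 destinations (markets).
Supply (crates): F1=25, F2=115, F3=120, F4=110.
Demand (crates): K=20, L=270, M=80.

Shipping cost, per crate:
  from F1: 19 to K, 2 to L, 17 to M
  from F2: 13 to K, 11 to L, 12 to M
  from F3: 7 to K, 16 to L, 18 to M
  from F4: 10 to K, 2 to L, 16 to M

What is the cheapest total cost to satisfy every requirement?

One minimum-cost allocation:
  F1 to L: 25 × 2 = 50
  F2 to L: 35 × 11 = 385
  F2 to M: 80 × 12 = 960
  F3 to K: 20 × 7 = 140
  F3 to L: 100 × 16 = 1600
  F4 to L: 110 × 2 = 220
Total = 50 + 385 + 960 + 140 + 1600 + 220 = 3355.
(Supply check: F1 ships 25; F2 ships 115; F3 ships 120; F4 ships 110.)

3355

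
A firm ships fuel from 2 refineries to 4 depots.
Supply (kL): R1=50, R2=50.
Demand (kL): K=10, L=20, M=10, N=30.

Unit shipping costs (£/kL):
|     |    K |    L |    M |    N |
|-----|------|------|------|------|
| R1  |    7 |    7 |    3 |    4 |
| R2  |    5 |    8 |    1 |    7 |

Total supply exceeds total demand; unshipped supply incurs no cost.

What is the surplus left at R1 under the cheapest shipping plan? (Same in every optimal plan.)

0

An optimal plan:
  R1 to L: 20 × £7 = £140
  R1 to N: 30 × £4 = £120
  R2 to K: 10 × £5 = £50
  R2 to M: 10 × £1 = £10
Total cost = £320.
R1 ships 50 of its 50, leaving 0.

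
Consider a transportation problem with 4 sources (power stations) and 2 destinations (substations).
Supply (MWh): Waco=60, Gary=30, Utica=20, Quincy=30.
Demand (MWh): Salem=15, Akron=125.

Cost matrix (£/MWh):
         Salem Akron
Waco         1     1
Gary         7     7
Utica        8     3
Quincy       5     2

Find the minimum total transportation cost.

Optimal allocation:
  Waco→Salem: 15 × £1 = £15
  Waco→Akron: 45 × £1 = £45
  Gary→Akron: 30 × £7 = £210
  Utica→Akron: 20 × £3 = £60
  Quincy→Akron: 30 × £2 = £60
Total = 15 + 45 + 210 + 60 + 60 = £390.
(Supply check: Waco ships 60; Gary ships 30; Utica ships 20; Quincy ships 30.)

390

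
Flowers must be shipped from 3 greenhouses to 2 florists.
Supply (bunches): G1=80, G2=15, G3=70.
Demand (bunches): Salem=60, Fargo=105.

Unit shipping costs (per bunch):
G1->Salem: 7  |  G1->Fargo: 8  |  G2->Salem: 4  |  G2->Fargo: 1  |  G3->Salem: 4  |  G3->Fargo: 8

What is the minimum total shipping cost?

An optimal shipping plan:
  G1→Fargo: 80 bunches
  G2→Fargo: 15 bunches
  G3→Salem: 60 bunches
  G3→Fargo: 10 bunches
Total cost = 975.
(Supply check: G1 ships 80; G2 ships 15; G3 ships 70.)

975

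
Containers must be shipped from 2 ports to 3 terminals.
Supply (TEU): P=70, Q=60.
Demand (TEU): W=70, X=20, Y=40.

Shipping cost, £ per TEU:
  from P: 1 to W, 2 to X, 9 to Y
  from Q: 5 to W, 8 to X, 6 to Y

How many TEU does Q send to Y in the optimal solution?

40

Optimal shipments:
  P to W: 50 × £1 = £50
  P to X: 20 × £2 = £40
  Q to W: 20 × £5 = £100
  Q to Y: 40 × £6 = £240
Total cost = £430.
So Q→Y carries 40 TEU.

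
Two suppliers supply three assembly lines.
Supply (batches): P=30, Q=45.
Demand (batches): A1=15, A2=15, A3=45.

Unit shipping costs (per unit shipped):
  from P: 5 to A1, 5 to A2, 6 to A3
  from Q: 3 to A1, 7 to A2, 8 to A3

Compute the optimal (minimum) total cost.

Optimal allocation:
  P->A2: 15 batches
  P->A3: 15 batches
  Q->A1: 15 batches
  Q->A3: 30 batches
Total cost = 450.
(Supply check: P ships 30; Q ships 45.)

450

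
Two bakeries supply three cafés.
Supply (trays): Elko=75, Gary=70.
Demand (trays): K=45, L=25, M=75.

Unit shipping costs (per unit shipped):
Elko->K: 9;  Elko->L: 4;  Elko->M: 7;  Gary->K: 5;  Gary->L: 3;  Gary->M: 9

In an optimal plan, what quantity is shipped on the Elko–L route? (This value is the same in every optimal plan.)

The minimum-cost plan:
  Elko–M: 75 trays
  Gary–K: 45 trays
  Gary–L: 25 trays
Total cost = 825.
The route Elko→L is not used.

0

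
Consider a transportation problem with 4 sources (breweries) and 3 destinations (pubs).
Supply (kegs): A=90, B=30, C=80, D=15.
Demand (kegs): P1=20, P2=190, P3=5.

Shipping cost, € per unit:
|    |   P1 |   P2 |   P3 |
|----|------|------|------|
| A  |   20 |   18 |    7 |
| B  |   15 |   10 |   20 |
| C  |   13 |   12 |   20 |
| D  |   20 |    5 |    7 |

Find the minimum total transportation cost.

2920

An optimal shipping plan:
  A–P2: 85 × €18 = €1530
  A–P3: 5 × €7 = €35
  B–P2: 30 × €10 = €300
  C–P1: 20 × €13 = €260
  C–P2: 60 × €12 = €720
  D–P2: 15 × €5 = €75
Total = 1530 + 35 + 300 + 260 + 720 + 75 = €2920.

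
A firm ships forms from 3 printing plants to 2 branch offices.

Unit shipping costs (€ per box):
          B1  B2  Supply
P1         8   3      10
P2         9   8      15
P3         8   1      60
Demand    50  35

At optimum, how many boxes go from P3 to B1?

Solving gives:
  P1→B1: 10 × €8 = €80
  P2→B1: 15 × €9 = €135
  P3→B1: 25 × €8 = €200
  P3→B2: 35 × €1 = €35
Total cost = €450.
So P3→B1 carries 25 boxes.

25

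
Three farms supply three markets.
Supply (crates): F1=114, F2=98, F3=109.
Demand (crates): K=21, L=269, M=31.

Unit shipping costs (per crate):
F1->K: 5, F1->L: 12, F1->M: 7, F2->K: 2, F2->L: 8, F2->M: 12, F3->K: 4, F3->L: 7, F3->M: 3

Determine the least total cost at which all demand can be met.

2613

An optimal shipping plan:
  F1 to K: 21 × 5 = 105
  F1 to L: 62 × 12 = 744
  F1 to M: 31 × 7 = 217
  F2 to L: 98 × 8 = 784
  F3 to L: 109 × 7 = 763
Total = 105 + 744 + 217 + 784 + 763 = 2613.
(Supply check: F1 ships 114; F2 ships 98; F3 ships 109.)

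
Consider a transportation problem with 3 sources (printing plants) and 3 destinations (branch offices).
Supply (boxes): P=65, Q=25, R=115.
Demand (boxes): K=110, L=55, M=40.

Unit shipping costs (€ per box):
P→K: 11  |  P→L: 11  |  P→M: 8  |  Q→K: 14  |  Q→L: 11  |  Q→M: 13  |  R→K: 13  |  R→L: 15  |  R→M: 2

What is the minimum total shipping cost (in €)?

2045

One minimum-cost allocation:
  P–K: 35 × €11 = €385
  P–L: 30 × €11 = €330
  Q–L: 25 × €11 = €275
  R–K: 75 × €13 = €975
  R–M: 40 × €2 = €80
Total = 385 + 330 + 275 + 975 + 80 = €2045.
(Supply check: P ships 65; Q ships 25; R ships 115.)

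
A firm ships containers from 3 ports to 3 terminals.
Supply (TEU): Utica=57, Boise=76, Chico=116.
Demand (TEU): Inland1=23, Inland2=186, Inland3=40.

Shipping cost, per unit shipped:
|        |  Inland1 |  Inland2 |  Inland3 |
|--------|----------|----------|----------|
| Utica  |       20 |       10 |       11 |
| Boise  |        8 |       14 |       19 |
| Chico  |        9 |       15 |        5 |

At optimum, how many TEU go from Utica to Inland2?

The minimum-cost plan:
  Utica→Inland2: 57 × 10 = 570
  Boise→Inland1: 23 × 8 = 184
  Boise→Inland2: 53 × 14 = 742
  Chico→Inland2: 76 × 15 = 1140
  Chico→Inland3: 40 × 5 = 200
Total cost = 2836.
So Utica→Inland2 carries 57 TEU.

57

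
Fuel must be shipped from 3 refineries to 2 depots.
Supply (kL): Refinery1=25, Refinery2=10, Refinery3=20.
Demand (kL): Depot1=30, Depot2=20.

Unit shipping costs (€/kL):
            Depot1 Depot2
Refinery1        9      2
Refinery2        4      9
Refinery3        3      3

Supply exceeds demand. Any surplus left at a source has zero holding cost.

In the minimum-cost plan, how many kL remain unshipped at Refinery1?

5

Minimum-cost shipments:
  Refinery1→Depot2: 20 × €2 = €40
  Refinery2→Depot1: 10 × €4 = €40
  Refinery3→Depot1: 20 × €3 = €60
Total cost = €140.
Refinery1 ships 20 of its 25, leaving 5.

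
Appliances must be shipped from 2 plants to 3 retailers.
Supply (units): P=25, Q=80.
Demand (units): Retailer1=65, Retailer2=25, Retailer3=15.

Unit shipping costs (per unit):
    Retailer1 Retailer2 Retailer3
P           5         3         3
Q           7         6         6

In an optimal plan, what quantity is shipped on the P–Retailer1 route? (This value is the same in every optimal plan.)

Solving gives:
  P–Retailer2: 25 × 3 = 75
  Q–Retailer1: 65 × 7 = 455
  Q–Retailer3: 15 × 6 = 90
Total cost = 620.
The route P→Retailer1 is not used.

0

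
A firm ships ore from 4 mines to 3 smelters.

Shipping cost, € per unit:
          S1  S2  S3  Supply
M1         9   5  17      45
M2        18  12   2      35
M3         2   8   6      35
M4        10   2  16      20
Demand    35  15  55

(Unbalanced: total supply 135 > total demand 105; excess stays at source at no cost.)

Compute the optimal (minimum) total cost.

430

An optimal shipping plan:
  M1->S1: 20 tons
  M2->S3: 35 tons
  M3->S1: 15 tons
  M3->S3: 20 tons
  M4->S2: 15 tons
Total cost = €430.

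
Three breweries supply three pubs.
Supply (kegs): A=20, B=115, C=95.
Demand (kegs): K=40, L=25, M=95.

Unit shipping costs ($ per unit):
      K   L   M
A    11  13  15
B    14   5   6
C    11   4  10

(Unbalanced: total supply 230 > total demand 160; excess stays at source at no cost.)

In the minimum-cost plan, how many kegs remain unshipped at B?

20

Minimum-cost shipments:
  B→M: 95 × $6 = $570
  C→K: 40 × $11 = $440
  C→L: 25 × $4 = $100
Total cost = $1110.
B ships 95 of its 115, leaving 20.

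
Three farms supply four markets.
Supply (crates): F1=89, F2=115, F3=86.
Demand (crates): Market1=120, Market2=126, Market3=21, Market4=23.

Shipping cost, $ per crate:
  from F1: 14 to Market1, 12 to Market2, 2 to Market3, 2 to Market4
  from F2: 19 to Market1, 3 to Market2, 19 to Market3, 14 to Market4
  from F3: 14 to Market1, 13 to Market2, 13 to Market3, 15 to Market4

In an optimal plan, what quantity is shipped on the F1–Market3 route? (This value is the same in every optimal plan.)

Solving gives:
  F1 to Market1: 34 crates
  F1 to Market2: 11 crates
  F1 to Market3: 21 crates
  F1 to Market4: 23 crates
  F2 to Market2: 115 crates
  F3 to Market1: 86 crates
Total cost = $2245.
So F1→Market3 carries 21 crates.

21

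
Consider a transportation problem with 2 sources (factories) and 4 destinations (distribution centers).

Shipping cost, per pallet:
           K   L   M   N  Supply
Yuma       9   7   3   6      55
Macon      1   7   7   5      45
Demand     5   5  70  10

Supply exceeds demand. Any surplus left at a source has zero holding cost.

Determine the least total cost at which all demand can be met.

An optimal shipping plan:
  Yuma–M: 55 pallets
  Macon–K: 5 pallets
  Macon–L: 5 pallets
  Macon–M: 15 pallets
  Macon–N: 10 pallets
Total cost = 360.

360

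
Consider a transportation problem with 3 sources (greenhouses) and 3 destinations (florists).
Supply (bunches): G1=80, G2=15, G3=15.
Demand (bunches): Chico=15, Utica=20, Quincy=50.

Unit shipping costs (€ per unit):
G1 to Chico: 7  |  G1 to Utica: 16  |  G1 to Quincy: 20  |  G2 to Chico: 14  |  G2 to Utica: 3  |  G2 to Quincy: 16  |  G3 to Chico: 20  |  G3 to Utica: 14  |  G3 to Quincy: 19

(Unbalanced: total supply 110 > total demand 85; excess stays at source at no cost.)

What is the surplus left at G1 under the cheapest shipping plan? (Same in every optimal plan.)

Minimum-cost shipments:
  G1→Chico: 15 × €7 = €105
  G1→Quincy: 40 × €20 = €800
  G2→Utica: 15 × €3 = €45
  G3→Utica: 5 × €14 = €70
  G3→Quincy: 10 × €19 = €190
Total cost = €1210.
G1 ships 55 of its 80, leaving 25.

25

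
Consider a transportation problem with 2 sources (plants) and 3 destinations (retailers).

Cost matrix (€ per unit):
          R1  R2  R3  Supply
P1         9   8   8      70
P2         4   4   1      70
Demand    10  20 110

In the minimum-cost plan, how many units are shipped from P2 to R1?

Solving gives:
  P1->R1: 10 × €9 = €90
  P1->R2: 20 × €8 = €160
  P1->R3: 40 × €8 = €320
  P2->R3: 70 × €1 = €70
Total cost = €640.
The route P2→R1 is not used.

0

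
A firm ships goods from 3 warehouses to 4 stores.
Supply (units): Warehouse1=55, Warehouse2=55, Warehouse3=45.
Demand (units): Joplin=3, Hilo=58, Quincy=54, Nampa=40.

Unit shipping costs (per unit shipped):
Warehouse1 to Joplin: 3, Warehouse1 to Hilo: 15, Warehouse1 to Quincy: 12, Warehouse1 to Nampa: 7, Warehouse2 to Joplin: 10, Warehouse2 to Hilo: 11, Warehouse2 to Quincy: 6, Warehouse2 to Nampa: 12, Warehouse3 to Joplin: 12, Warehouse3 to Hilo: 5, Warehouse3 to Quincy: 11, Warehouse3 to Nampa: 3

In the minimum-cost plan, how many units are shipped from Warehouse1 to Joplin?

3

The minimum-cost plan:
  Warehouse1→Joplin: 3 × 3 = 9
  Warehouse1→Hilo: 12 × 15 = 180
  Warehouse1→Nampa: 40 × 7 = 280
  Warehouse2→Hilo: 1 × 11 = 11
  Warehouse2→Quincy: 54 × 6 = 324
  Warehouse3→Hilo: 45 × 5 = 225
Total cost = 1029.
So Warehouse1→Joplin carries 3 units.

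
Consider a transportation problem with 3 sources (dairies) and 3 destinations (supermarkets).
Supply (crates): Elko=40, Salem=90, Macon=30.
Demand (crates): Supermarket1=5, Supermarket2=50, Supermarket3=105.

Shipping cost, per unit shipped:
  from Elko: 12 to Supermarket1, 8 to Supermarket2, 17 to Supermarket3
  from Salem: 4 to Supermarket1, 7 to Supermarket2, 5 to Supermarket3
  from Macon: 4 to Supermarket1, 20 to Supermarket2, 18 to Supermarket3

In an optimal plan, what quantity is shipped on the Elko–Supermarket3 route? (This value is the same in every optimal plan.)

0

Optimal shipments:
  Elko→Supermarket2: 40 crates
  Salem→Supermarket3: 90 crates
  Macon→Supermarket1: 5 crates
  Macon→Supermarket2: 10 crates
  Macon→Supermarket3: 15 crates
Total cost = 1260.
The route Elko→Supermarket3 is not used.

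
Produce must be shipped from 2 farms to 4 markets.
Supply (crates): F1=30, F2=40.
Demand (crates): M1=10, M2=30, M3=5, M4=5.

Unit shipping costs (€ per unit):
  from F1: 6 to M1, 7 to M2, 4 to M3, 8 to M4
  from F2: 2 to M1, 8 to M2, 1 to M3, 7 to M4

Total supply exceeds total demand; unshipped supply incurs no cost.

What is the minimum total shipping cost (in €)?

270

An optimal shipping plan:
  F1→M2: 30 × €7 = €210
  F2→M1: 10 × €2 = €20
  F2→M3: 5 × €1 = €5
  F2→M4: 5 × €7 = €35
Total = 210 + 20 + 5 + 35 = €270.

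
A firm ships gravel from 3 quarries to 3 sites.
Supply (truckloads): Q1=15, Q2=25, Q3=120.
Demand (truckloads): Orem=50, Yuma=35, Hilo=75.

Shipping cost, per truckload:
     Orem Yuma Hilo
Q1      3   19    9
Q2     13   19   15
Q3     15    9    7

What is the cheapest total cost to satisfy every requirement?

Optimal allocation:
  Q1–Orem: 15 × 3 = 45
  Q2–Orem: 25 × 13 = 325
  Q3–Orem: 10 × 15 = 150
  Q3–Yuma: 35 × 9 = 315
  Q3–Hilo: 75 × 7 = 525
Total = 45 + 325 + 150 + 315 + 525 = 1360.
(Supply check: Q1 ships 15; Q2 ships 25; Q3 ships 120.)

1360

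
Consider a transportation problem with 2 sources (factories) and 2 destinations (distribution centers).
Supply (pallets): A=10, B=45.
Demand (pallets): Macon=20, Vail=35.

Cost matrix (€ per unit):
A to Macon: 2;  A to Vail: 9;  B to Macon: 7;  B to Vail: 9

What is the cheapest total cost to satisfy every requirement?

405

Optimal allocation:
  A→Macon: 10 × €2 = €20
  B→Macon: 10 × €7 = €70
  B→Vail: 35 × €9 = €315
Total = 20 + 70 + 315 = €405.
(Supply check: A ships 10; B ships 45.)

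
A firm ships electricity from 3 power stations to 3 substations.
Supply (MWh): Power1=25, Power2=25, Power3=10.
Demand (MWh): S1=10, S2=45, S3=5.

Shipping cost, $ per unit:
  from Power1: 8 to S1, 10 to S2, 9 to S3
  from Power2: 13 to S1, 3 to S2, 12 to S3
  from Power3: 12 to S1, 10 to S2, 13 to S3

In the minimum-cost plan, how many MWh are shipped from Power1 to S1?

10

Solving gives:
  Power1→S1: 10 × $8 = $80
  Power1→S2: 10 × $10 = $100
  Power1→S3: 5 × $9 = $45
  Power2→S2: 25 × $3 = $75
  Power3→S2: 10 × $10 = $100
Total cost = $400.
So Power1→S1 carries 10 MWh.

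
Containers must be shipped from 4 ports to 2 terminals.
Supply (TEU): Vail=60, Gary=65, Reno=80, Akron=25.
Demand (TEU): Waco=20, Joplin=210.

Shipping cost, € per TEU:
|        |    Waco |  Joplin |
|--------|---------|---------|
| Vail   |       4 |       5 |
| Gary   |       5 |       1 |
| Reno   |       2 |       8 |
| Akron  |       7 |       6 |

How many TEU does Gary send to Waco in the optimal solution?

0

Optimal shipments:
  Vail to Joplin: 60 × €5 = €300
  Gary to Joplin: 65 × €1 = €65
  Reno to Waco: 20 × €2 = €40
  Reno to Joplin: 60 × €8 = €480
  Akron to Joplin: 25 × €6 = €150
Total cost = €1035.
The route Gary→Waco is not used.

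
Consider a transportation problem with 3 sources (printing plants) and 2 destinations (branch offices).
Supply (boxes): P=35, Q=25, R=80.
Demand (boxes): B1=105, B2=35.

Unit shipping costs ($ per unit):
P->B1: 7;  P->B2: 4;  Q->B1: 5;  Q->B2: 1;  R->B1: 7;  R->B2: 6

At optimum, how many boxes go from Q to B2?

The minimum-cost plan:
  P->B1: 25 boxes
  P->B2: 10 boxes
  Q->B2: 25 boxes
  R->B1: 80 boxes
Total cost = $800.
So Q→B2 carries 25 boxes.

25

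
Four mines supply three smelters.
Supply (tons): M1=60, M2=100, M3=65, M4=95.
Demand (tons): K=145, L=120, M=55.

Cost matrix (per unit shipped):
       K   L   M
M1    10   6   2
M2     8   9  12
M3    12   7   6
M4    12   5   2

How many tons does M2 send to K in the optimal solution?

The minimum-cost plan:
  M1->K: 5 × 10 = 50
  M1->M: 55 × 2 = 110
  M2->K: 100 × 8 = 800
  M3->K: 40 × 12 = 480
  M3->L: 25 × 7 = 175
  M4->L: 95 × 5 = 475
Total cost = 2090.
So M2→K carries 100 tons.

100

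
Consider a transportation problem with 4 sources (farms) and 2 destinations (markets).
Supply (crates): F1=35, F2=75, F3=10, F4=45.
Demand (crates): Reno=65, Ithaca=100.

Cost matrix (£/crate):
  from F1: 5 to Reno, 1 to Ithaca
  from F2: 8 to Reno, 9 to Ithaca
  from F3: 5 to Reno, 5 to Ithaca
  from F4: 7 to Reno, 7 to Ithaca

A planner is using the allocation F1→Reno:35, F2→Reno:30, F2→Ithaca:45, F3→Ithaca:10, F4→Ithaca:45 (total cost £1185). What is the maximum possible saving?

175

Current plan cost = 35·5 + 30·8 + 45·9 + 10·5 + 45·7 = £1185.
Optimal plan:
  F1 to Ithaca: 35 crates
  F2 to Reno: 65 crates
  F2 to Ithaca: 10 crates
  F3 to Ithaca: 10 crates
  F4 to Ithaca: 45 crates
Optimal cost = £1010.
Saving = 1185 − 1010 = £175.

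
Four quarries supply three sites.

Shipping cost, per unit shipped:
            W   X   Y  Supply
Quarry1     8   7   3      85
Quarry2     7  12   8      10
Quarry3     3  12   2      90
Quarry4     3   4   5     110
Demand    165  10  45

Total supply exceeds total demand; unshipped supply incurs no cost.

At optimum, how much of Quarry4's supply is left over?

0

Minimum-cost shipments:
  Quarry1->Y: 20 × 3 = 60
  Quarry3->W: 65 × 3 = 195
  Quarry3->Y: 25 × 2 = 50
  Quarry4->W: 100 × 3 = 300
  Quarry4->X: 10 × 4 = 40
Total cost = 645.
Quarry4 ships 110 of its 110, leaving 0.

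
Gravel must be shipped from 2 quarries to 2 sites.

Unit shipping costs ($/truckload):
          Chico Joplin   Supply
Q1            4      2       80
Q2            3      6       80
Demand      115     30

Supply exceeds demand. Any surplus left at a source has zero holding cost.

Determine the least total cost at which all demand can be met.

440

A cheapest plan:
  Q1 to Chico: 35 × $4 = $140
  Q1 to Joplin: 30 × $2 = $60
  Q2 to Chico: 80 × $3 = $240
Total = 140 + 60 + 240 = $440.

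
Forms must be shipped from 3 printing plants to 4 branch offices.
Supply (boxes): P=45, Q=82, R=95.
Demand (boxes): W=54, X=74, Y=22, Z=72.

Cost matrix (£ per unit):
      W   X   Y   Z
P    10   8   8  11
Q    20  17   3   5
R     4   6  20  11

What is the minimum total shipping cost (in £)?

Optimal allocation:
  P to X: 33 boxes
  P to Y: 12 boxes
  Q to Y: 10 boxes
  Q to Z: 72 boxes
  R to W: 54 boxes
  R to X: 41 boxes
Total cost = £1212.

1212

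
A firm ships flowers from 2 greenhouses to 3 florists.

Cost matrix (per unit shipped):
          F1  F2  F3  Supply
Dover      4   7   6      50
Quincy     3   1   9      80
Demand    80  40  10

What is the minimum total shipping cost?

380

A cheapest plan:
  Dover–F1: 40 × 4 = 160
  Dover–F3: 10 × 6 = 60
  Quincy–F1: 40 × 3 = 120
  Quincy–F2: 40 × 1 = 40
Total = 160 + 60 + 120 + 40 = 380.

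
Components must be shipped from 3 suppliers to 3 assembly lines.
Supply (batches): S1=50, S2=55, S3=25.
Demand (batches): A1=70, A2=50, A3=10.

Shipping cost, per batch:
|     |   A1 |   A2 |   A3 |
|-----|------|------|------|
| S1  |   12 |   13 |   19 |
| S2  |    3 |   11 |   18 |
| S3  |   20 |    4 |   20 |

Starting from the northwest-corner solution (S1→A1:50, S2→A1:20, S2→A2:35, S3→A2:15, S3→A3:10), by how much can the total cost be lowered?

Current plan cost = 50·12 + 20·3 + 35·11 + 15·4 + 10·20 = 1305.
Optimal plan:
  S1→A1: 15 × 12 = 180
  S1→A2: 25 × 13 = 325
  S1→A3: 10 × 19 = 190
  S2→A1: 55 × 3 = 165
  S3→A2: 25 × 4 = 100
Optimal cost = 960.
Saving = 1305 − 960 = 345.

345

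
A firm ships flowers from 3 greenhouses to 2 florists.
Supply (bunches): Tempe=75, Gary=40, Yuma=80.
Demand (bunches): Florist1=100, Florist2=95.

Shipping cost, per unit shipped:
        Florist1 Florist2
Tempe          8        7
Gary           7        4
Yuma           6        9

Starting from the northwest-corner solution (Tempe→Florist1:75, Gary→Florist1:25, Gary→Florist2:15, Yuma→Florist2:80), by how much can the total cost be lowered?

370

Current plan cost = 75·8 + 25·7 + 15·4 + 80·9 = 1555.
Optimal plan:
  Tempe→Florist1: 20 × 8 = 160
  Tempe→Florist2: 55 × 7 = 385
  Gary→Florist2: 40 × 4 = 160
  Yuma→Florist1: 80 × 6 = 480
Optimal cost = 1185.
Saving = 1555 − 1185 = 370.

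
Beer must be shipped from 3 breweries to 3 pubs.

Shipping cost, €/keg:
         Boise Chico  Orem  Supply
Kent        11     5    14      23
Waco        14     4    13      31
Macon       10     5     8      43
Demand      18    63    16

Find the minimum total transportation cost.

Optimal allocation:
  Kent→Chico: 23 × €5 = €115
  Waco→Chico: 31 × €4 = €124
  Macon→Boise: 18 × €10 = €180
  Macon→Chico: 9 × €5 = €45
  Macon→Orem: 16 × €8 = €128
Total = 115 + 124 + 180 + 45 + 128 = €592.
(Supply check: Kent ships 23; Waco ships 31; Macon ships 43.)

592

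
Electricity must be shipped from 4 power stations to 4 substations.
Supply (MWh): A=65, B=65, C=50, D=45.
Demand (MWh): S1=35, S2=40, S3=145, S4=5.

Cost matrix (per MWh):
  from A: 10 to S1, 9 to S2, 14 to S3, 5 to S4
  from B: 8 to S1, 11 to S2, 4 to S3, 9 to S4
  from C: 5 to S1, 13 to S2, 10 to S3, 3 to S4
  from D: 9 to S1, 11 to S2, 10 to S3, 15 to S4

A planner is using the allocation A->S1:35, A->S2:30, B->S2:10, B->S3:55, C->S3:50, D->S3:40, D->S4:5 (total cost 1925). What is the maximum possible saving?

Current plan cost = 35·10 + 30·9 + 10·11 + 55·4 + 50·10 + 40·10 + 5·15 = 1925.
Optimal plan:
  A–S2: 40 × 9 = 360
  A–S3: 20 × 14 = 280
  A–S4: 5 × 5 = 25
  B–S3: 65 × 4 = 260
  C–S1: 35 × 5 = 175
  C–S3: 15 × 10 = 150
  D–S3: 45 × 10 = 450
Optimal cost = 1700.
Saving = 1925 − 1700 = 225.

225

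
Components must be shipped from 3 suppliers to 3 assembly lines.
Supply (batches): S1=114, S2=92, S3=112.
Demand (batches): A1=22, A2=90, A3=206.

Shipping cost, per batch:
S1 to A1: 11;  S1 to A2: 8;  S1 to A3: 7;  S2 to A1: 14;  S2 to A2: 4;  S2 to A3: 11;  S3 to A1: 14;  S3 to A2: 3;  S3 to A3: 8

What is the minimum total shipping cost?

A cheapest plan:
  S1→A1: 20 × 11 = 220
  S1→A3: 94 × 7 = 658
  S2→A1: 2 × 14 = 28
  S2→A2: 90 × 4 = 360
  S3→A3: 112 × 8 = 896
Total = 220 + 658 + 28 + 360 + 896 = 2162.

2162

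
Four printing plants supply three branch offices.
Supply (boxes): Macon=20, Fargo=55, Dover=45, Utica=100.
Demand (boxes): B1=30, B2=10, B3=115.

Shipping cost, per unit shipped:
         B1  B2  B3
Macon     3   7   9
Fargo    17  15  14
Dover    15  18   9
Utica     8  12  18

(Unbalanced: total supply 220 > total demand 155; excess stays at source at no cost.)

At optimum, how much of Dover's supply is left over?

Minimum-cost shipments:
  Macon→B2: 5 × 7 = 35
  Macon→B3: 15 × 9 = 135
  Fargo→B3: 55 × 14 = 770
  Dover→B3: 45 × 9 = 405
  Utica→B1: 30 × 8 = 240
  Utica→B2: 5 × 12 = 60
Total cost = 1645.
Dover ships 45 of its 45, leaving 0.

0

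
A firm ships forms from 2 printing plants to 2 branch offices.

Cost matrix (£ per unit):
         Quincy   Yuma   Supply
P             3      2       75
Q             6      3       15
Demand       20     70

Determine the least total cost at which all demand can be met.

An optimal shipping plan:
  P->Quincy: 20 × £3 = £60
  P->Yuma: 55 × £2 = £110
  Q->Yuma: 15 × £3 = £45
Total = 60 + 110 + 45 = £215.
(Supply check: P ships 75; Q ships 15.)

215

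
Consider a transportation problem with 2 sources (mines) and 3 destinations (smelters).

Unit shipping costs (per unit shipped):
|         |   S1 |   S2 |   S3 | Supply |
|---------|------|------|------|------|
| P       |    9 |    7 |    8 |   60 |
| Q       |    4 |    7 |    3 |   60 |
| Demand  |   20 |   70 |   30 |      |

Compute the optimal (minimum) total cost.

One minimum-cost allocation:
  P to S2: 60 × 7 = 420
  Q to S1: 20 × 4 = 80
  Q to S2: 10 × 7 = 70
  Q to S3: 30 × 3 = 90
Total = 420 + 80 + 70 + 90 = 660.

660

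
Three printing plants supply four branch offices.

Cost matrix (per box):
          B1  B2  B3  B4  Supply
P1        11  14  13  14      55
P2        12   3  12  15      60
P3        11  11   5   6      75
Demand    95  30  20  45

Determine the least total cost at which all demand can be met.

1535

Optimal allocation:
  P1→B1: 55 × 11 = 605
  P2→B1: 30 × 12 = 360
  P2→B2: 30 × 3 = 90
  P3→B1: 10 × 11 = 110
  P3→B3: 20 × 5 = 100
  P3→B4: 45 × 6 = 270
Total = 605 + 360 + 90 + 110 + 100 + 270 = 1535.
(Supply check: P1 ships 55; P2 ships 60; P3 ships 75.)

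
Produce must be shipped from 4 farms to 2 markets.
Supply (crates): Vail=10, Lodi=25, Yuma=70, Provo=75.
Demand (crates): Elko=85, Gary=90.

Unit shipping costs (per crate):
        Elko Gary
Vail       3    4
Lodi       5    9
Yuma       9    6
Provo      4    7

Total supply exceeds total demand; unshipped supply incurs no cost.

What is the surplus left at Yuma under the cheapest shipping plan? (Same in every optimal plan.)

An optimal plan:
  Vail–Gary: 10 × 4 = 40
  Lodi–Elko: 20 × 5 = 100
  Yuma–Gary: 70 × 6 = 420
  Provo–Elko: 65 × 4 = 260
  Provo–Gary: 10 × 7 = 70
Total cost = 890.
Yuma ships 70 of its 70, leaving 0.

0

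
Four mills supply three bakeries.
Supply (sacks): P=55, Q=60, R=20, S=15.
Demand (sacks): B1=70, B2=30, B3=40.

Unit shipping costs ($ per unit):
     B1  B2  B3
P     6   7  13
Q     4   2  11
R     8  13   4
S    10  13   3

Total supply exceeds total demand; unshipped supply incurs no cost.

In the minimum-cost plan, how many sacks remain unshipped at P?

Minimum-cost shipments:
  P→B1: 45 sacks
  Q→B1: 25 sacks
  Q→B2: 30 sacks
  Q→B3: 5 sacks
  R→B3: 20 sacks
  S→B3: 15 sacks
Total cost = $610.
P ships 45 of its 55, leaving 10.

10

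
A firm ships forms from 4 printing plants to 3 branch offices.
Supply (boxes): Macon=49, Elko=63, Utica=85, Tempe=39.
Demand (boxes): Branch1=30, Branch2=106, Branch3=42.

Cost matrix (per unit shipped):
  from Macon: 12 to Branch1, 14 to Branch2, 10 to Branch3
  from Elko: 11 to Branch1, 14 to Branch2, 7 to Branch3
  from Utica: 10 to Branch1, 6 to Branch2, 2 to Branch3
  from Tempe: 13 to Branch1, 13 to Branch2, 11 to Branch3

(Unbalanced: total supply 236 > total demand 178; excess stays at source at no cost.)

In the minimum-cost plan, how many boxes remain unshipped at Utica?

An optimal plan:
  Macon to Branch1: 9 × 12 = 108
  Elko to Branch1: 21 × 11 = 231
  Elko to Branch3: 42 × 7 = 294
  Utica to Branch2: 85 × 6 = 510
  Tempe to Branch2: 21 × 13 = 273
Total cost = 1416.
Utica ships 85 of its 85, leaving 0.

0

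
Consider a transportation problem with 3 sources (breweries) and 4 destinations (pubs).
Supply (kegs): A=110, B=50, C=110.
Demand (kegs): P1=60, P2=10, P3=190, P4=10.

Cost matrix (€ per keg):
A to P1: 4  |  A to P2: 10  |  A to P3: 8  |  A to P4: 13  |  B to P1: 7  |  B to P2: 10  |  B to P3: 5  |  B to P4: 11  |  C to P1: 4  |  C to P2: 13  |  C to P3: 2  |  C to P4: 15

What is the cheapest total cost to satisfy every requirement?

1180

A cheapest plan:
  A→P1: 60 kegs
  A→P2: 10 kegs
  A→P3: 30 kegs
  A→P4: 10 kegs
  B→P3: 50 kegs
  C→P3: 110 kegs
Total cost = €1180.
(Supply check: A ships 110; B ships 50; C ships 110.)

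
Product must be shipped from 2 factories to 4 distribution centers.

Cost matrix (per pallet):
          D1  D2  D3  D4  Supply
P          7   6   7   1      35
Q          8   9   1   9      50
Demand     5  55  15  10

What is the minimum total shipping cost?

485

A cheapest plan:
  P to D2: 25 × 6 = 150
  P to D4: 10 × 1 = 10
  Q to D1: 5 × 8 = 40
  Q to D2: 30 × 9 = 270
  Q to D3: 15 × 1 = 15
Total = 150 + 10 + 40 + 270 + 15 = 485.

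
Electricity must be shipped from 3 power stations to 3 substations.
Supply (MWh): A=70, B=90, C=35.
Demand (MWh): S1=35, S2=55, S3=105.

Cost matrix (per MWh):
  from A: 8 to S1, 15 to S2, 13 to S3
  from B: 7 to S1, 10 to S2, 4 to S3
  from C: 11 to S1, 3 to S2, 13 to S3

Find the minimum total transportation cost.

1240

Optimal allocation:
  A–S1: 35 × 8 = 280
  A–S2: 20 × 15 = 300
  A–S3: 15 × 13 = 195
  B–S3: 90 × 4 = 360
  C–S2: 35 × 3 = 105
Total = 280 + 300 + 195 + 360 + 105 = 1240.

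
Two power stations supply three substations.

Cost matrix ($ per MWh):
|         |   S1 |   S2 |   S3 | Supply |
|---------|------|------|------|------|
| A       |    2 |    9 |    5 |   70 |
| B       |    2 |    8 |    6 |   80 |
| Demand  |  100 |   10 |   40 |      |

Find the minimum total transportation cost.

Optimal allocation:
  A to S1: 30 × $2 = $60
  A to S3: 40 × $5 = $200
  B to S1: 70 × $2 = $140
  B to S2: 10 × $8 = $80
Total = 60 + 200 + 140 + 80 = $480.

480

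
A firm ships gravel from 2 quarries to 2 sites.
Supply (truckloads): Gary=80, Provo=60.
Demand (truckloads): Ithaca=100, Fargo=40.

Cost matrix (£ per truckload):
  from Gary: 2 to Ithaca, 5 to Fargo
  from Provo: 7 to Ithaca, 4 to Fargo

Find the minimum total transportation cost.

One minimum-cost allocation:
  Gary to Ithaca: 80 × £2 = £160
  Provo to Ithaca: 20 × £7 = £140
  Provo to Fargo: 40 × £4 = £160
Total = 160 + 140 + 160 = £460.
(Supply check: Gary ships 80; Provo ships 60.)

460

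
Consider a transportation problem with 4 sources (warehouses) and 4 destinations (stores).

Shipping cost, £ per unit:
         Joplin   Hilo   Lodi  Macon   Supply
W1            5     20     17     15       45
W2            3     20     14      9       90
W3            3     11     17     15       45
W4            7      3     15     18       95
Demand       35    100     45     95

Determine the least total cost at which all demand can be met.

One minimum-cost allocation:
  W1->Lodi: 40 × £17 = £680
  W1->Macon: 5 × £15 = £75
  W2->Macon: 90 × £9 = £810
  W3->Joplin: 35 × £3 = £105
  W3->Hilo: 5 × £11 = £55
  W3->Lodi: 5 × £17 = £85
  W4->Hilo: 95 × £3 = £285
Total = 680 + 75 + 810 + 105 + 55 + 85 + 285 = £2095.

2095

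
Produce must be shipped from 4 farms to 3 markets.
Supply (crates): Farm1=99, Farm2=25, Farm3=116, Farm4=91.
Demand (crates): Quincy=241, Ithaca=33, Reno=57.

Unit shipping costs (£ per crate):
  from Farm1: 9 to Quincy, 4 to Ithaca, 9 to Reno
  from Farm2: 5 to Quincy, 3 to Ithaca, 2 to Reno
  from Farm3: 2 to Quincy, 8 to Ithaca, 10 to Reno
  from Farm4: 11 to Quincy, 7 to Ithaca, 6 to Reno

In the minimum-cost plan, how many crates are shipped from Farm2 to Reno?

Optimal shipments:
  Farm1 to Quincy: 66 × £9 = £594
  Farm1 to Ithaca: 33 × £4 = £132
  Farm2 to Quincy: 25 × £5 = £125
  Farm3 to Quincy: 116 × £2 = £232
  Farm4 to Quincy: 34 × £11 = £374
  Farm4 to Reno: 57 × £6 = £342
Total cost = £1799.
The route Farm2→Reno is not used.

0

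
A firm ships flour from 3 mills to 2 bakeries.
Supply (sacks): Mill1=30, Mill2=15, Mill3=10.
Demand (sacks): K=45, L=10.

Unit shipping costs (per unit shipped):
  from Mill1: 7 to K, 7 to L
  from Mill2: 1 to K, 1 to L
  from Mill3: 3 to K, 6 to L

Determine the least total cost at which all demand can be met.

255

An optimal shipping plan:
  Mill1–K: 20 sacks
  Mill1–L: 10 sacks
  Mill2–K: 15 sacks
  Mill3–K: 10 sacks
Total cost = 255.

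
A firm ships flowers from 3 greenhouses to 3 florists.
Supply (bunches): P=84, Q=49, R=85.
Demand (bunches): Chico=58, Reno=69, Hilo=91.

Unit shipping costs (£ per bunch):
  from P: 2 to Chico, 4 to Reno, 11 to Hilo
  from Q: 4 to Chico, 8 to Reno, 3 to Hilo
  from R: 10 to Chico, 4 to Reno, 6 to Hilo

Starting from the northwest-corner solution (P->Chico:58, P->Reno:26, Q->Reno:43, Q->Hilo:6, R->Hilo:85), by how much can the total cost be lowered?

Current plan cost = 58·2 + 26·4 + 43·8 + 6·3 + 85·6 = £1092.
Optimal plan:
  P→Chico: 58 × £2 = £116
  P→Reno: 26 × £4 = £104
  Q→Hilo: 49 × £3 = £147
  R→Reno: 43 × £4 = £172
  R→Hilo: 42 × £6 = £252
Optimal cost = £791.
Saving = 1092 − 791 = £301.

301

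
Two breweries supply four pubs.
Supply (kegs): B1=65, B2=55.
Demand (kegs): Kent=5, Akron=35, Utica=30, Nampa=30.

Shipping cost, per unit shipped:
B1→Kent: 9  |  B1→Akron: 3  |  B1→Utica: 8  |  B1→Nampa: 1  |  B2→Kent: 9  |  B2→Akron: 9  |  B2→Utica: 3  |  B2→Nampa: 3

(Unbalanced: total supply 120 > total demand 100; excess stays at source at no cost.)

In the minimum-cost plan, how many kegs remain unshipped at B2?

20

An optimal plan:
  B1->Akron: 35 × 3 = 105
  B1->Nampa: 30 × 1 = 30
  B2->Kent: 5 × 9 = 45
  B2->Utica: 30 × 3 = 90
Total cost = 270.
B2 ships 35 of its 55, leaving 20.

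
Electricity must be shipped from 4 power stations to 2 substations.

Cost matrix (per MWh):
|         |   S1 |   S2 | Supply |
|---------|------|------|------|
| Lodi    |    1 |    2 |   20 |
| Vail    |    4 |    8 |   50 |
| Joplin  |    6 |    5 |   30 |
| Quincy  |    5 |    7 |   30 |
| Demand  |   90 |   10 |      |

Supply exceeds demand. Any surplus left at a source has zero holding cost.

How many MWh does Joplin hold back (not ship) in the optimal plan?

Minimum-cost shipments:
  Lodi->S1: 20 × 1 = 20
  Vail->S1: 50 × 4 = 200
  Joplin->S2: 10 × 5 = 50
  Quincy->S1: 20 × 5 = 100
Total cost = 370.
Joplin ships 10 of its 30, leaving 20.

20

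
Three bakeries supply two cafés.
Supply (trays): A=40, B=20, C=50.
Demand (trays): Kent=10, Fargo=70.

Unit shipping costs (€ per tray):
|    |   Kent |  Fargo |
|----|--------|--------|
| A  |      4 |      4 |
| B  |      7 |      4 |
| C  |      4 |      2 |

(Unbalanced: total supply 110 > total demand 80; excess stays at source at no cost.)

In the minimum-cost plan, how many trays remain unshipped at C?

An optimal plan:
  A→Kent: 10 × €4 = €40
  A→Fargo: 20 × €4 = €80
  C→Fargo: 50 × €2 = €100
Total cost = €220.
C ships 50 of its 50, leaving 0.

0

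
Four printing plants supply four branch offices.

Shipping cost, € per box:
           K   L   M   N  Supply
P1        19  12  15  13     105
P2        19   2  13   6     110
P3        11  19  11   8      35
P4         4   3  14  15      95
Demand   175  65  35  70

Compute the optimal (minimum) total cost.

Optimal allocation:
  P1->K: 45 × €19 = €855
  P1->M: 35 × €15 = €525
  P1->N: 25 × €13 = €325
  P2->L: 65 × €2 = €130
  P2->N: 45 × €6 = €270
  P3->K: 35 × €11 = €385
  P4->K: 95 × €4 = €380
Total = 855 + 525 + 325 + 130 + 270 + 385 + 380 = €2870.
(Supply check: P1 ships 105; P2 ships 110; P3 ships 35; P4 ships 95.)

2870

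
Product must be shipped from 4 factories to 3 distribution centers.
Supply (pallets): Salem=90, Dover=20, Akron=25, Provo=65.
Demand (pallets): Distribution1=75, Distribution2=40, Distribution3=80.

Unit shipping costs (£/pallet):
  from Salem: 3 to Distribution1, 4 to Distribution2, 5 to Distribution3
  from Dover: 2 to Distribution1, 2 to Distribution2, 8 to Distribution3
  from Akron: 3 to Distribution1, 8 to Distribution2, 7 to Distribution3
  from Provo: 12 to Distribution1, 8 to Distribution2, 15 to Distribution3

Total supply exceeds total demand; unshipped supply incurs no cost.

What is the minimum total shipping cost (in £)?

An optimal shipping plan:
  Salem to Distribution1: 10 pallets
  Salem to Distribution3: 80 pallets
  Dover to Distribution1: 20 pallets
  Akron to Distribution1: 25 pallets
  Provo to Distribution1: 20 pallets
  Provo to Distribution2: 40 pallets
Total cost = £1105.
(Supply check: Salem ships 90; Dover ships 20; Akron ships 25; Provo ships 60.)

1105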